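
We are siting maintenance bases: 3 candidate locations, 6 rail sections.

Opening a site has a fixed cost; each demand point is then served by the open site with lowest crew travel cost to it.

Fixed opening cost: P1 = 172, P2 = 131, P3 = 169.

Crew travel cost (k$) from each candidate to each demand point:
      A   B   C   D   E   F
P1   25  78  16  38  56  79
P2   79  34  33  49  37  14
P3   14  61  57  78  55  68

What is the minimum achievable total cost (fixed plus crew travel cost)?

Open {P2}: assign each demand point to its cheapest open site.
  A→P2 79, B→P2 34, C→P2 33, D→P2 49, E→P2 37, F→P2 14
  crew travel cost 246, fixed 131 → total 377.
Compare {P1}: crew travel cost 292 + fixed 172 = 464.
Compare {P1, P2}: crew travel cost 164 + fixed 303 = 467.
Compare {P2, P3}: crew travel cost 181 + fixed 300 = 481.
All other subsets cost ≥ 464. Minimum total cost: 377.

377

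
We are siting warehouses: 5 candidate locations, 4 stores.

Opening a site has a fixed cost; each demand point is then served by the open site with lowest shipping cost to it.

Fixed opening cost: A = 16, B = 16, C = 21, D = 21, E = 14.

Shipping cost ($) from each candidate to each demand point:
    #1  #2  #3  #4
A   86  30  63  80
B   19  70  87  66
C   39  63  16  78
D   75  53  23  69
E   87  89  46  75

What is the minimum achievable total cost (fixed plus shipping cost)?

184

Open {A, B, C}: assign each demand point to its cheapest open site.
  #1→B 19, #2→A 30, #3→C 16, #4→B 66
  shipping cost 131, fixed 53 → total 184.
Compare {A, B, D}: shipping cost 138 + fixed 53 = 191.
Compare {B, D}: shipping cost 161 + fixed 37 = 198.
Compare {A, B, C, E}: shipping cost 131 + fixed 67 = 198.
All other subsets cost ≥ 191. Minimum total cost: 184.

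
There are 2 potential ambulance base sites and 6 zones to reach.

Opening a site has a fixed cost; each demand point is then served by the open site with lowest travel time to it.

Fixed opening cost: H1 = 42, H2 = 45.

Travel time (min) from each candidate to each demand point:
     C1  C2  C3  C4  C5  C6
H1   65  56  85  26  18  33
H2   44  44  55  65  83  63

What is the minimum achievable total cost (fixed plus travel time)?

307

Open {H1, H2}: assign each demand point to its cheapest open site.
  C1→H2 44, C2→H2 44, C3→H2 55, C4→H1 26, C5→H1 18, C6→H1 33
  travel time 220, fixed 87 → total 307.
Compare {H1}: travel time 283 + fixed 42 = 325.
Compare {H2}: travel time 354 + fixed 45 = 399.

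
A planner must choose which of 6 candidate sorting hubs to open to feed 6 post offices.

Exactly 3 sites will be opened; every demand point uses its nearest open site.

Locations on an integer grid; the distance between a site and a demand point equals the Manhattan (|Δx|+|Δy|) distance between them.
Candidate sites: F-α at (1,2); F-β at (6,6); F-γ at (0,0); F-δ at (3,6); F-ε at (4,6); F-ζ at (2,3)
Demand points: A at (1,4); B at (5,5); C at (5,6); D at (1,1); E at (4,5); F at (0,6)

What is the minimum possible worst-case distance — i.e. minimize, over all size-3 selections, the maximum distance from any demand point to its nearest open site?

3

Open {F-α, F-β, F-δ}.
  Farthest demand point is F at distance 3 (to F-δ); all others are ≤ 3.
With {F-α, F-γ, F-δ} the worst case is 3.
With {F-α, F-δ, F-ε} the worst case is 3.
No size-3 selection achieves below 3.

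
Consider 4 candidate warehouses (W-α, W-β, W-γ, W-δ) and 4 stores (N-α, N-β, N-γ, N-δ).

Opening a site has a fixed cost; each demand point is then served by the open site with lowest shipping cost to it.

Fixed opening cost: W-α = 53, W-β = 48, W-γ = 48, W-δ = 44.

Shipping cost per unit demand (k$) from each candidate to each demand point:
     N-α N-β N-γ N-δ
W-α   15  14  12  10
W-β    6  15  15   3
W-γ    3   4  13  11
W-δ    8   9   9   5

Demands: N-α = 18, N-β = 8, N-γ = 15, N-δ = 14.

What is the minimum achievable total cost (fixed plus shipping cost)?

383

Open {W-γ, W-δ}: assign each demand point to its cheapest open site.
  N-α→W-γ 18×3=54, N-β→W-γ 8×4=32, N-γ→W-δ 15×9=135, N-δ→W-δ 14×5=70
  shipping cost 291, fixed 92 → total 383.
Compare {W-β, W-γ, W-δ}: shipping cost 263 + fixed 140 = 403.
Compare {W-β, W-γ}: shipping cost 323 + fixed 96 = 419.
Compare {W-α, W-γ, W-δ}: shipping cost 291 + fixed 145 = 436.
All other subsets cost ≥ 403. Minimum total cost: 383.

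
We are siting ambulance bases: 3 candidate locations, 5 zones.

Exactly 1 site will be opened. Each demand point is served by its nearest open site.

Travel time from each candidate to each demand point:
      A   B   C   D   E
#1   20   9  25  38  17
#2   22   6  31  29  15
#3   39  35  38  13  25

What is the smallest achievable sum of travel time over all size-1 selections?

Open {#2}.
  A→#2 22, B→#2 6, C→#2 31, D→#2 29, E→#2 15  ⇒ total 103.
Compare {#1}: total 109.
Compare {#3}: total 150.

103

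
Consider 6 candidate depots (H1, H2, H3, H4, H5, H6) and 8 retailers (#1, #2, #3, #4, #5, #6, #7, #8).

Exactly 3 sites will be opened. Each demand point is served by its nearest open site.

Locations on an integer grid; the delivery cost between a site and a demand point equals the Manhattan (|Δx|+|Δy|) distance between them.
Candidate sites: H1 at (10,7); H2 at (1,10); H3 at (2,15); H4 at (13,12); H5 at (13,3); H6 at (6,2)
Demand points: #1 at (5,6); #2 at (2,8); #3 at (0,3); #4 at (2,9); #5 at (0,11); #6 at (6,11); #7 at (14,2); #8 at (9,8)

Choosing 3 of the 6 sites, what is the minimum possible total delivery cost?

Open {H1, H2, H5}.
  #1→H1 6, #2→H2 3, #3→H2 8, #4→H2 2, #5→H2 2, #6→H2 6, #7→H5 2, #8→H1 2  ⇒ total 31.
Compare {H1, H2, H6}: total 35.
Compare {H2, H5, H6}: total 36.
No size-3 selection does better; minimum is 31.

31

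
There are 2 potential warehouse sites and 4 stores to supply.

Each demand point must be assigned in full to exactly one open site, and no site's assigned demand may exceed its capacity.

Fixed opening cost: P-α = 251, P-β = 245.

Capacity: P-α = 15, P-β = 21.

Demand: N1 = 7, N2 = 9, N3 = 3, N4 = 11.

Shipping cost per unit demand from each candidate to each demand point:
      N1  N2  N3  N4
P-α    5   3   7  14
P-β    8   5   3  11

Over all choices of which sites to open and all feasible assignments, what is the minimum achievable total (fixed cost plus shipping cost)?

709

Open {P-α, P-β}; cheapest assignment that respects the capacities:
  P-α (cap 15, load 9): N2 — cost 9×3 = 27
  P-β (cap 21, load 21): N1, N3, N4 — cost 7×8 + 3×3 + 11×11 = 186
  Shipping 213, fixed 496 → total 709.
  Any other capacity-feasible assignment to {P-α, P-β} ships for at least 213.
Total demand is 30 and no other set of sites has combined capacity ≥ 30, so {P-α, P-β} is the only feasible choice of open sites. Minimum: 709.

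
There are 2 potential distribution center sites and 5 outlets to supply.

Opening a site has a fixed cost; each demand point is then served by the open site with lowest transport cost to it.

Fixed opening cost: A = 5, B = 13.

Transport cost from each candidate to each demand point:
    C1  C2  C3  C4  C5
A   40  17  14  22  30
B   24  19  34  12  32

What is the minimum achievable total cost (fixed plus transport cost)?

Open {A, B}: assign each demand point to its cheapest open site.
  C1→B 24, C2→A 17, C3→A 14, C4→B 12, C5→A 30
  transport cost 97, fixed 18 → total 115.
Compare {A}: transport cost 123 + fixed 5 = 128.
Compare {B}: transport cost 121 + fixed 13 = 134.

115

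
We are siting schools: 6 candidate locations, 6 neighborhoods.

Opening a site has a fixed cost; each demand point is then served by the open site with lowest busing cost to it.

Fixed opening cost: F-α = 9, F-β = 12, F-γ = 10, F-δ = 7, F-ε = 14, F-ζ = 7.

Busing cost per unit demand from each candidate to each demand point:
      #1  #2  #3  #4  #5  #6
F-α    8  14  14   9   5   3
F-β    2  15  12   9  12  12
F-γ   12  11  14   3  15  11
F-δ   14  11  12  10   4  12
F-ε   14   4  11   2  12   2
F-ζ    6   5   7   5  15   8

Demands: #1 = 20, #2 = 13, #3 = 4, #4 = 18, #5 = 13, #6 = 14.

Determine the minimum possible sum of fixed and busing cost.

Open {F-β, F-δ, F-ε, F-ζ}: assign each demand point to its cheapest open site.
  #1→F-β 20×2=40, #2→F-ε 13×4=52, #3→F-ζ 4×7=28, #4→F-ε 18×2=36, #5→F-δ 13×4=52, #6→F-ε 14×2=28
  busing cost 236, fixed 40 → total 276.
Compare {F-β, F-δ, F-ε}: busing cost 252 + fixed 33 = 285.
Compare {F-α, F-β, F-δ, F-ε, F-ζ}: busing cost 236 + fixed 49 = 285.
Compare {F-β, F-γ, F-δ, F-ε, F-ζ}: busing cost 236 + fixed 50 = 286.
All other subsets cost ≥ 285. Minimum total cost: 276.

276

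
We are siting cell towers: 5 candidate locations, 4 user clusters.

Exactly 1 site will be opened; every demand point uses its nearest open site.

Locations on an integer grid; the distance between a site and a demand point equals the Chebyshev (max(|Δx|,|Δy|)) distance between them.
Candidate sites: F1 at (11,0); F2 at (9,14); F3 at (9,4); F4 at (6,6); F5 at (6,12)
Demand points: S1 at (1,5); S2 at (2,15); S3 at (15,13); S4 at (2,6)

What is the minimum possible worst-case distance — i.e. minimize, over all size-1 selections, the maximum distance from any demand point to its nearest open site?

Open {F2}.
  Farthest demand point is S1 at distance 9 (to F2); all others are ≤ 9.
With {F4} the worst case is 9.
With {F5} the worst case is 9.
No size-1 selection achieves below 9.

9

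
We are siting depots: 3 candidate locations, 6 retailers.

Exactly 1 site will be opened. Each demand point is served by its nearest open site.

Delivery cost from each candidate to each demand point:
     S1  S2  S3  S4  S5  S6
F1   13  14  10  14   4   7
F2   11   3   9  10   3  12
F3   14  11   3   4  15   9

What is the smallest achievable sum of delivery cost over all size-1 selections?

Open {F2}.
  S1→F2 11, S2→F2 3, S3→F2 9, S4→F2 10, S5→F2 3, S6→F2 12  ⇒ total 48.
Compare {F3}: total 56.
Compare {F1}: total 62.

48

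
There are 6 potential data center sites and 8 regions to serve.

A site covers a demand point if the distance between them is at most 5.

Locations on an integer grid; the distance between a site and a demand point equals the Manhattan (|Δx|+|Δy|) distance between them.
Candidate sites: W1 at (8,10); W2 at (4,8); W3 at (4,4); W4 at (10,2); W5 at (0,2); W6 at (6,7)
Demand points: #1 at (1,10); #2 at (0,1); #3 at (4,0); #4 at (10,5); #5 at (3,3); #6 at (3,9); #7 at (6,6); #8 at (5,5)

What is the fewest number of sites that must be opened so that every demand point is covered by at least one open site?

4

Coverage sets (demand points within 5 of each site):
  W1: {}
  W2: {#1, #6, #7, #8}
  W3: {#3, #5, #7, #8}
  W4: {#4}
  W5: {#2, #5}
  W6: {#6, #7, #8}
No 3 sites suffice: every size-3 union leaves at least one demand point uncovered.
But {W2, W3, W4, W5} covers everything, so the minimum is 4.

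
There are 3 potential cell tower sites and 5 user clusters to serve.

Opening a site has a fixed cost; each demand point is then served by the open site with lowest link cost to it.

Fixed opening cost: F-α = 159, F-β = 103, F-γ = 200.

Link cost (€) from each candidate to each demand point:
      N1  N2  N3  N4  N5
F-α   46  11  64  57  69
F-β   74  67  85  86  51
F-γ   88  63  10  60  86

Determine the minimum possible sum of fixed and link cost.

406

Open {F-α}: assign each demand point to its cheapest open site.
  N1→F-α 46, N2→F-α 11, N3→F-α 64, N4→F-α 57, N5→F-α 69
  link cost 247, fixed 159 → total 406.
Compare {F-β}: link cost 363 + fixed 103 = 466.
Compare {F-α, F-β}: link cost 229 + fixed 262 = 491.
Compare {F-γ}: link cost 307 + fixed 200 = 507.
All other subsets cost ≥ 466. Minimum total cost: 406.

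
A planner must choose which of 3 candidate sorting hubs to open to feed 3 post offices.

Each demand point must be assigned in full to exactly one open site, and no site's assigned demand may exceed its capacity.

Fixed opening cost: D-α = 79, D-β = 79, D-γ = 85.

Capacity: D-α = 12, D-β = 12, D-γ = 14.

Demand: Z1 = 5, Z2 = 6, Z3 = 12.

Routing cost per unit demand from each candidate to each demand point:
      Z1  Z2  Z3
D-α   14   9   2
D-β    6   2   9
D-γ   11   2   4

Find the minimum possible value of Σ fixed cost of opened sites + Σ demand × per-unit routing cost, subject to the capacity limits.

Open {D-α, D-β}; cheapest assignment that respects the capacities:
  D-α (cap 12, load 12): Z3 — cost 12×2 = 24
  D-β (cap 12, load 11): Z1, Z2 — cost 5×6 + 6×2 = 42
  Shipping 66, fixed 158 → total 224.
  Any other capacity-feasible assignment to {D-α, D-β} ships for at least 66.
Compare {D-β, D-γ}: its best feasible assignment gives total 254.
Compare {D-α, D-γ}: its best feasible assignment gives total 255.
Every other set of open sites that can feasibly serve all demand totals ≥ 254 even under its best assignment. Minimum: 224.

224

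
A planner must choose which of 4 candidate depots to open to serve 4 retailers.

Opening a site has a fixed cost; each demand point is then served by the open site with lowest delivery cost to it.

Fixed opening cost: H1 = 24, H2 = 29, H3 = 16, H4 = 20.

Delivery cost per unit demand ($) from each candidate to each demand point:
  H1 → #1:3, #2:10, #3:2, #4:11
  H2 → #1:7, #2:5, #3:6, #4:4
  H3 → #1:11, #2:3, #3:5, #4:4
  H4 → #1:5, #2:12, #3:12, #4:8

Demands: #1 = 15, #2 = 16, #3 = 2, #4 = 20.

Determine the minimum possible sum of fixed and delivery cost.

Open {H1, H3}: assign each demand point to its cheapest open site.
  #1→H1 15×3=45, #2→H3 16×3=48, #3→H1 2×2=4, #4→H3 20×4=80
  delivery cost 177, fixed 40 → total 217.
Compare {H1, H3, H4}: delivery cost 177 + fixed 60 = 237.
Compare {H1, H2, H3}: delivery cost 177 + fixed 69 = 246.
Compare {H3, H4}: delivery cost 213 + fixed 36 = 249.
All other subsets cost ≥ 237. Minimum total cost: 217.

217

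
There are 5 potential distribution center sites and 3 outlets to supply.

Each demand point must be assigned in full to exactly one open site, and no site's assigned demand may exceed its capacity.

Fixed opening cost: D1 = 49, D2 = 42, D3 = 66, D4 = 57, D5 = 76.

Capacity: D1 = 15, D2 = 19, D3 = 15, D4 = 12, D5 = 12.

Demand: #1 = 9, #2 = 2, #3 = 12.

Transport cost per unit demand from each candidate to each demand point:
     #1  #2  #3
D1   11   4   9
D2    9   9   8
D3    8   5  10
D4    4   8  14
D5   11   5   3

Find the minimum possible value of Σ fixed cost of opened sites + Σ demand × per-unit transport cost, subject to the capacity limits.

Open {D4, D5}; cheapest assignment that respects the capacities:
  D4 (cap 12, load 11): #1, #2 — cost 9×4 + 2×8 = 52
  D5 (cap 12, load 12): #3 — cost 12×3 = 36
  Shipping 88, fixed 133 → total 221.
  Any other capacity-feasible assignment to {D4, D5} ships for at least 88.
Compare {D2, D4}: its best feasible assignment gives total 247.
Compare {D2, D5}: its best feasible assignment gives total 253.
Every other set of open sites that can feasibly serve all demand totals ≥ 247 even under its best assignment. Minimum: 221.

221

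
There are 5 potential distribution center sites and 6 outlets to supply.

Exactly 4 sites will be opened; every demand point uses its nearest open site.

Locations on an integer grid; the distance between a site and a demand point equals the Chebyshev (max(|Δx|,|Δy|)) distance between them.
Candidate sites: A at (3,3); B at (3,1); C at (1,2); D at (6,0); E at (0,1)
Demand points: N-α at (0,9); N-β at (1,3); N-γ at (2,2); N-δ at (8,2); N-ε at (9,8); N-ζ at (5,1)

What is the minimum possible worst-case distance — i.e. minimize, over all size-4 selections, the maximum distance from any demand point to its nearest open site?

Open {A, B, C, D}.
  Farthest demand point is N-α at distance 6 (to A); all others are ≤ 6.
With {A, B, C, E} the worst case is 6.
With {A, B, D, E} the worst case is 6.
No size-4 selection achieves below 6.

6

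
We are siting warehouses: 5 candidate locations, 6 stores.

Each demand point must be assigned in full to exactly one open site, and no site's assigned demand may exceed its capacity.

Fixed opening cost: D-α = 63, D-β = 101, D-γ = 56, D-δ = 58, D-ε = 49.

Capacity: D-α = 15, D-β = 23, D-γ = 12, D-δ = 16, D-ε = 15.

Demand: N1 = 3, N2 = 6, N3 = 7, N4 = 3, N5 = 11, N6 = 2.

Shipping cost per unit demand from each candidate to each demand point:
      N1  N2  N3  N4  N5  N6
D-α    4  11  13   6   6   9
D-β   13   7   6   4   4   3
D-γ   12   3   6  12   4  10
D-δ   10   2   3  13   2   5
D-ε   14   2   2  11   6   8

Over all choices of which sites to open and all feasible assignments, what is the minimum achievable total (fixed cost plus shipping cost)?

Open {D-α, D-δ, D-ε}; cheapest assignment that respects the capacities:
  D-α (cap 15, load 6): N1, N4 — cost 3×4 + 3×6 = 30
  D-δ (cap 16, load 13): N5, N6 — cost 11×2 + 2×5 = 32
  D-ε (cap 15, load 13): N2, N3 — cost 6×2 + 7×2 = 26
  Shipping 88, fixed 170 → total 258.
  Any other capacity-feasible assignment to {D-α, D-δ, D-ε} ships for at least 88.
Compare {D-β, D-ε}: its best feasible assignment gives total 277.
Compare {D-β, D-δ}: its best feasible assignment gives total 284.
Every other set of open sites that can feasibly serve all demand totals ≥ 277 even under its best assignment. Minimum: 258.

258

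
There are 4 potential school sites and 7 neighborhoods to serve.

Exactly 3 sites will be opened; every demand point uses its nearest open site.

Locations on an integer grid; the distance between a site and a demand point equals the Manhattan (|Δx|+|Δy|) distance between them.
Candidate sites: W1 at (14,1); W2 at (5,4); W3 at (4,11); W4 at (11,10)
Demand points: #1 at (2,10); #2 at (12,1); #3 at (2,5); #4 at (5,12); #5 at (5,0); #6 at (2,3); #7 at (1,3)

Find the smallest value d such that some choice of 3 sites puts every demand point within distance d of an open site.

5

Open {W1, W2, W3}.
  Farthest demand point is #7 at distance 5 (to W2); all others are ≤ 5.
With {W1, W2, W4} the worst case is 9.
With {W2, W3, W4} the worst case is 10.
No size-3 selection achieves below 5.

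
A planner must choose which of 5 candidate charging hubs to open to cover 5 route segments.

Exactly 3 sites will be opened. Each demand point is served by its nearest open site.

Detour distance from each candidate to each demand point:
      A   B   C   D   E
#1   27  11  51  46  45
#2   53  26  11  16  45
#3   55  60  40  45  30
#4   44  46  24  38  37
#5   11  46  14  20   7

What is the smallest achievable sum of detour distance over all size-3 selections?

56

Open {#1, #2, #5}.
  A→#5 11, B→#1 11, C→#2 11, D→#2 16, E→#5 7  ⇒ total 56.
Compare {#1, #3, #5}: total 63.
Compare {#1, #4, #5}: total 63.
No size-3 selection does better; minimum is 56.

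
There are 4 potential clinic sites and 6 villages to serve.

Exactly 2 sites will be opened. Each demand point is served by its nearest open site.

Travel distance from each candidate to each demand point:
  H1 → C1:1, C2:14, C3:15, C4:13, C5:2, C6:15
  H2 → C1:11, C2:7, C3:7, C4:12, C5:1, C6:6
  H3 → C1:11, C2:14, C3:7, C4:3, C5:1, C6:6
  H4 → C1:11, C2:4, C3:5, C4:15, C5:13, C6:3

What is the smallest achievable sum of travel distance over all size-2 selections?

Open {H3, H4}.
  C1→H3 11, C2→H4 4, C3→H4 5, C4→H3 3, C5→H3 1, C6→H4 3  ⇒ total 27.
Compare {H1, H4}: total 28.
Compare {H1, H3}: total 32.
No size-2 selection does better; minimum is 27.

27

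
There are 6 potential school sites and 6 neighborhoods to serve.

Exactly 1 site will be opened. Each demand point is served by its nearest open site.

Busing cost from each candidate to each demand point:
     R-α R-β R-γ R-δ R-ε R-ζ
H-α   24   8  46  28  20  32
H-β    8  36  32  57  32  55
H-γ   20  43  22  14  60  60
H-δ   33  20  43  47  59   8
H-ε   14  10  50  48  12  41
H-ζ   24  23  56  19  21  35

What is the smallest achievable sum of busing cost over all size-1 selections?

Open {H-α}.
  R-α→H-α 24, R-β→H-α 8, R-γ→H-α 46, R-δ→H-α 28, R-ε→H-α 20, R-ζ→H-α 32  ⇒ total 158.
Compare {H-ε}: total 175.
Compare {H-ζ}: total 178.
No size-1 selection does better; minimum is 158.

158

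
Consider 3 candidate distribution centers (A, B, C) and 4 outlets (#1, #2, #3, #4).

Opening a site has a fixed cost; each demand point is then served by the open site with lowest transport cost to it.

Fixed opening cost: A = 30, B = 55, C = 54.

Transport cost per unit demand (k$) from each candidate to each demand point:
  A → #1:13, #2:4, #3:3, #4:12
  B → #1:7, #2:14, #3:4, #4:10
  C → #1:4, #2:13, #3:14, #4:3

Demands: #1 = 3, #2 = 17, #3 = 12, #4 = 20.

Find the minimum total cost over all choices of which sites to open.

Open {A, C}: assign each demand point to its cheapest open site.
  #1→C 3×4=12, #2→A 17×4=68, #3→A 12×3=36, #4→C 20×3=60
  transport cost 176, fixed 84 → total 260.
Compare {A, B, C}: transport cost 176 + fixed 139 = 315.
Compare {A, B}: transport cost 325 + fixed 85 = 410.
Compare {A}: transport cost 383 + fixed 30 = 413.
All other subsets cost ≥ 315. Minimum total cost: 260.

260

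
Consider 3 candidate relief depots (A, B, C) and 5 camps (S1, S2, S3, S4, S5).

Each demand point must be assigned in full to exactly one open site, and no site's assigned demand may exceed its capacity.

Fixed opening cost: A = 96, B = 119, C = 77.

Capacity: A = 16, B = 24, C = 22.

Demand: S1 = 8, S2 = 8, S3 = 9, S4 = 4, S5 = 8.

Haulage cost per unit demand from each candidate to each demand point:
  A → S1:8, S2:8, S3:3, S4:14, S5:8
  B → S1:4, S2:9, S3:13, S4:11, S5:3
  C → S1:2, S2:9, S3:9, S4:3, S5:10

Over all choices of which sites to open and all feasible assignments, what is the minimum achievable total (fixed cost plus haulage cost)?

Open {B, C}; cheapest assignment that respects the capacities:
  B (cap 24, load 16): S2, S5 — cost 8×9 + 8×3 = 96
  C (cap 22, load 21): S1, S3, S4 — cost 8×2 + 9×9 + 4×3 = 109
  Shipping 205, fixed 196 → total 401.
  Any other capacity-feasible assignment to {B, C} ships for at least 205.
Compare {A, C}: its best feasible assignment gives total 410.
Compare {A, B}: its best feasible assignment gives total 426.
Every other set of open sites that can feasibly serve all demand totals ≥ 410 even under its best assignment. Minimum: 401.

401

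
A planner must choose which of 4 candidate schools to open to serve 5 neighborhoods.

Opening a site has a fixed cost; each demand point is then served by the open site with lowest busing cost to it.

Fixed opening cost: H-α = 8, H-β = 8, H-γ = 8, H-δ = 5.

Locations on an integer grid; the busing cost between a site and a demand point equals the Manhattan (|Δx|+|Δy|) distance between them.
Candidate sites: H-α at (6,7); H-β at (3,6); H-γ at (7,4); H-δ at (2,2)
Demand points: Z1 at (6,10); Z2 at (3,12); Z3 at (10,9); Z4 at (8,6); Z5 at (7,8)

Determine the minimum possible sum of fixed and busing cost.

Open {H-α}: assign each demand point to its cheapest open site.
  Z1→H-α 3, Z2→H-α 8, Z3→H-α 6, Z4→H-α 3, Z5→H-α 2
  busing cost 22, fixed 8 → total 30.
Compare {H-α, H-δ}: busing cost 22 + fixed 13 = 35.
Compare {H-α, H-β}: busing cost 20 + fixed 16 = 36.
Compare {H-α, H-γ}: busing cost 22 + fixed 16 = 38.
All other subsets cost ≥ 35. Minimum total cost: 30.

30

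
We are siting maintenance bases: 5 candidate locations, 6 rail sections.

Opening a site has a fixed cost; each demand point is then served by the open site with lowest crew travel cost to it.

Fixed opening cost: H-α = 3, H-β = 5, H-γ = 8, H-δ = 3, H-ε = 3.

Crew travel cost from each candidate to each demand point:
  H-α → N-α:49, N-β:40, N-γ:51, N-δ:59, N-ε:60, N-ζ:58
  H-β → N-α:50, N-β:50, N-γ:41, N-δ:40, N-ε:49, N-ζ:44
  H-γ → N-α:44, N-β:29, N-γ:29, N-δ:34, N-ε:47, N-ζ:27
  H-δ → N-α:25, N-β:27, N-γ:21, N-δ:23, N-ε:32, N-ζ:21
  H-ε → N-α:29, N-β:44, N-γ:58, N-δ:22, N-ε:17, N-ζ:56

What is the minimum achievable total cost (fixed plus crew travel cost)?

139

Open {H-δ, H-ε}: assign each demand point to its cheapest open site.
  N-α→H-δ 25, N-β→H-δ 27, N-γ→H-δ 21, N-δ→H-ε 22, N-ε→H-ε 17, N-ζ→H-δ 21
  crew travel cost 133, fixed 6 → total 139.
Compare {H-α, H-δ, H-ε}: crew travel cost 133 + fixed 9 = 142.
Compare {H-β, H-δ, H-ε}: crew travel cost 133 + fixed 11 = 144.
Compare {H-γ, H-δ, H-ε}: crew travel cost 133 + fixed 14 = 147.
All other subsets cost ≥ 142. Minimum total cost: 139.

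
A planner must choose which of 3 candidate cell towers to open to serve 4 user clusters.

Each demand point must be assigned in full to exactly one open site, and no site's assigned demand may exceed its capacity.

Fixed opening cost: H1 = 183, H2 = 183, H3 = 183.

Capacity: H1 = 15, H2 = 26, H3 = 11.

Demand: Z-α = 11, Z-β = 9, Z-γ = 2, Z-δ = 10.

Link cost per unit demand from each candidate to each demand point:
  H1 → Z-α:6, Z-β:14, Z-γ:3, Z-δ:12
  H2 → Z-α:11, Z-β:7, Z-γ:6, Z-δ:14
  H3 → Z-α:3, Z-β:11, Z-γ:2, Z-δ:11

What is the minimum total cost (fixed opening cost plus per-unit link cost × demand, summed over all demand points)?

614

Open {H2, H3}; cheapest assignment that respects the capacities:
  H2 (cap 26, load 21): Z-β, Z-γ, Z-δ — cost 9×7 + 2×6 + 10×14 = 215
  H3 (cap 11, load 11): Z-α — cost 11×3 = 33
  Shipping 248, fixed 366 → total 614.
  Any other capacity-feasible assignment to {H2, H3} ships for at least 248.
Compare {H1, H2}: its best feasible assignment gives total 641.
Compare {H1, H2, H3}: its best feasible assignment gives total 771.
Every other set of open sites that can feasibly serve all demand totals ≥ 641 even under its best assignment. Minimum: 614.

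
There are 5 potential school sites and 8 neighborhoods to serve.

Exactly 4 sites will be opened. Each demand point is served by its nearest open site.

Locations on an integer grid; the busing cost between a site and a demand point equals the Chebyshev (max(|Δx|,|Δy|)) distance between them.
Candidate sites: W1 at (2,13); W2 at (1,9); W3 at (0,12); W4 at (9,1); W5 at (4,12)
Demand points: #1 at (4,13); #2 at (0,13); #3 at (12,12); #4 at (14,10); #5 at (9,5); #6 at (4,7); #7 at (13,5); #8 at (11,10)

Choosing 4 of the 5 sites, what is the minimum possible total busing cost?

37

Open {W2, W3, W4, W5}.
  #1→W5 1, #2→W3 1, #3→W5 8, #4→W4 9, #5→W4 4, #6→W2 3, #7→W4 4, #8→W5 7  ⇒ total 37.
Compare {W1, W2, W4, W5}: total 38.
Compare {W1, W3, W4, W5}: total 39.
No size-4 selection does better; minimum is 37.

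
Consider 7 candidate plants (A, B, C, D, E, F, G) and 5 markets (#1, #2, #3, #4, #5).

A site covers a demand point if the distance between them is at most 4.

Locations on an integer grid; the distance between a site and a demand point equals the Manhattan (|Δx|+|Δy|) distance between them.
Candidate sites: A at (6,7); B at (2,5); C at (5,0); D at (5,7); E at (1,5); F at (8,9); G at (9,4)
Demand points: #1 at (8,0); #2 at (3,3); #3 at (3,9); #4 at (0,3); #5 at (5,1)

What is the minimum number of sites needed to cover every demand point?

3

Coverage sets (demand points within 4 of each site):
  A: {}
  B: {#2, #4}
  C: {#1, #5}
  D: {#3}
  E: {#2, #4}
  F: {}
  G: {}
No 2 sites suffice: every size-2 union leaves at least one demand point uncovered.
But {B, C, D} covers everything, so the minimum is 3.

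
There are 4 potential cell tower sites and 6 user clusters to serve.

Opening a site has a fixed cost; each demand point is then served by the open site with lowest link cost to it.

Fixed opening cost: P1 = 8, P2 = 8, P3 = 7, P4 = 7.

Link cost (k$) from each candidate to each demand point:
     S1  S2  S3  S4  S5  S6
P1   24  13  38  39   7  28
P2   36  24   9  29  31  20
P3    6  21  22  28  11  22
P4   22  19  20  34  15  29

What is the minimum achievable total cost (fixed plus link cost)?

Open {P1, P2, P3}: assign each demand point to its cheapest open site.
  S1→P3 6, S2→P1 13, S3→P2 9, S4→P3 28, S5→P1 7, S6→P2 20
  link cost 83, fixed 23 → total 106.
Compare {P2, P3}: link cost 95 + fixed 15 = 110.
Compare {P1, P3}: link cost 98 + fixed 15 = 113.
Compare {P1, P2, P3, P4}: link cost 83 + fixed 30 = 113.
All other subsets cost ≥ 110. Minimum total cost: 106.

106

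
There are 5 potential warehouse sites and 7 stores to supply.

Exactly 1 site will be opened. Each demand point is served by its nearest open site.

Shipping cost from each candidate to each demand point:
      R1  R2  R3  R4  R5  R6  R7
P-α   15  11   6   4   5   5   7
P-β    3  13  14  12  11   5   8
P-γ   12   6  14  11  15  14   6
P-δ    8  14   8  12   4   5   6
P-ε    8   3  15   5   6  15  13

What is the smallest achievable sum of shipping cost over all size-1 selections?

53

Open {P-α}.
  R1→P-α 15, R2→P-α 11, R3→P-α 6, R4→P-α 4, R5→P-α 5, R6→P-α 5, R7→P-α 7  ⇒ total 53.
Compare {P-δ}: total 57.
Compare {P-ε}: total 65.
No size-1 selection does better; minimum is 53.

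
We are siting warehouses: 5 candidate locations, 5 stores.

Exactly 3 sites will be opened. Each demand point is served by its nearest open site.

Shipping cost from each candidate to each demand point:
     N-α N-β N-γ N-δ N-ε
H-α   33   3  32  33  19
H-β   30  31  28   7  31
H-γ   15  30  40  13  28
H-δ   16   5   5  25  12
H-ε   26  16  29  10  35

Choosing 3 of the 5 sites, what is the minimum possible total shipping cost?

Open {H-α, H-β, H-δ}.
  N-α→H-δ 16, N-β→H-α 3, N-γ→H-δ 5, N-δ→H-β 7, N-ε→H-δ 12  ⇒ total 43.
Compare {H-β, H-γ, H-δ}: total 44.
Compare {H-β, H-δ, H-ε}: total 45.
No size-3 selection does better; minimum is 43.

43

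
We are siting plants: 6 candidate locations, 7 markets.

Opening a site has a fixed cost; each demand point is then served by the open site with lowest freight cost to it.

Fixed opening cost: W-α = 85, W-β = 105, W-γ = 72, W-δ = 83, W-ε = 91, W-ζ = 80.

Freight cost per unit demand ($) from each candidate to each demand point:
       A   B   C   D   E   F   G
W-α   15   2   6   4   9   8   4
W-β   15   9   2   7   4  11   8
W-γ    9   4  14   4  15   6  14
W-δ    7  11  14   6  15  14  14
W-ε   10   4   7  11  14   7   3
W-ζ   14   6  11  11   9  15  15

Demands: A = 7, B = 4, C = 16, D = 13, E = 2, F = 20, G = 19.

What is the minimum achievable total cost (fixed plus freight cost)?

Open {W-α, W-γ}: assign each demand point to its cheapest open site.
  A→W-γ 7×9=63, B→W-α 4×2=8, C→W-α 16×6=96, D→W-α 13×4=52, E→W-α 2×9=18, F→W-γ 20×6=120, G→W-α 19×4=76
  freight cost 433, fixed 157 → total 590.
Compare {W-α}: freight cost 515 + fixed 85 = 600.
Compare {W-β, W-ε}: freight cost 414 + fixed 196 = 610.
Compare {W-γ, W-ε}: freight cost 448 + fixed 163 = 611.
All other subsets cost ≥ 600. Minimum total cost: 590.

590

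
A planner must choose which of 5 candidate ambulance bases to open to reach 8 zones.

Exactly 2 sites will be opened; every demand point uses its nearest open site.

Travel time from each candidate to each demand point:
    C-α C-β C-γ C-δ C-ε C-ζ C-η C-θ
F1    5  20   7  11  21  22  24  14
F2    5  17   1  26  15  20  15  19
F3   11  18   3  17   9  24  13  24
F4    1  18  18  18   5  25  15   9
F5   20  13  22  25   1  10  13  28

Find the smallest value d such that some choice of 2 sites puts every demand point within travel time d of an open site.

Open {F1, F5}.
  Farthest demand point is C-θ at travel time 14 (to F1); all others are ≤ 14.
With {F4, F5} the worst case is 18.
With {F1, F2} the worst case is 20.
No size-2 selection achieves below 14.

14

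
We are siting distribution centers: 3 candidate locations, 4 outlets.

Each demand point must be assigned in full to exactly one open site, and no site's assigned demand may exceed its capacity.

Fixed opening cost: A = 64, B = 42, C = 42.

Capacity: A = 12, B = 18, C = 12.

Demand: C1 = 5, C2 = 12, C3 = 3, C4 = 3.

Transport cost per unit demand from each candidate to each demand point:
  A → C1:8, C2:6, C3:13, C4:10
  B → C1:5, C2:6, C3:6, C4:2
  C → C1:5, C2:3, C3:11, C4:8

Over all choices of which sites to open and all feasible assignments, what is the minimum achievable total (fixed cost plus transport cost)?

Open {B, C}; cheapest assignment that respects the capacities:
  B (cap 18, load 11): C1, C3, C4 — cost 5×5 + 3×6 + 3×2 = 49
  C (cap 12, load 12): C2 — cost 12×3 = 36
  Shipping 85, fixed 84 → total 169.
  Any other capacity-feasible assignment to {B, C} ships for at least 85.
Compare {A, B}: its best feasible assignment gives total 227.
Compare {A, B, C}: its best feasible assignment gives total 233.
Every other set of open sites that can feasibly serve all demand totals ≥ 227 even under its best assignment. Minimum: 169.

169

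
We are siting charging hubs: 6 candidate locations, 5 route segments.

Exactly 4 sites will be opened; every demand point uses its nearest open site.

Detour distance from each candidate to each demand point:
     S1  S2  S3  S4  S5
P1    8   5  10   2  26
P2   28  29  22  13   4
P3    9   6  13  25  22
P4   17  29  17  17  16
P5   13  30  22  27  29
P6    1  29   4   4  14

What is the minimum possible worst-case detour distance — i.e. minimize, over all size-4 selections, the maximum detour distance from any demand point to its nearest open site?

5

Open {P1, P2, P3, P6}.
  Farthest demand point is S2 at detour distance 5 (to P1); all others are ≤ 5.
With {P1, P2, P4, P6} the worst case is 5.
With {P1, P2, P5, P6} the worst case is 5.
No size-4 selection achieves below 5.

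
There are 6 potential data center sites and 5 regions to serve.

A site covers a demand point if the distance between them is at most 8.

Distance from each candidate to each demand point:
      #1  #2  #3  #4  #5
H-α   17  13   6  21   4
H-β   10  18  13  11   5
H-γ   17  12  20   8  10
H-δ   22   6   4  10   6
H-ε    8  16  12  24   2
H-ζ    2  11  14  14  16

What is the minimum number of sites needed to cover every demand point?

3

Coverage sets (demand points within 8 of each site):
  H-α: {#3, #5}
  H-β: {#5}
  H-γ: {#4}
  H-δ: {#2, #3, #5}
  H-ε: {#1, #5}
  H-ζ: {#1}
No 2 sites suffice: every size-2 union leaves at least one demand point uncovered.
But {H-γ, H-δ, H-ε} covers everything, so the minimum is 3.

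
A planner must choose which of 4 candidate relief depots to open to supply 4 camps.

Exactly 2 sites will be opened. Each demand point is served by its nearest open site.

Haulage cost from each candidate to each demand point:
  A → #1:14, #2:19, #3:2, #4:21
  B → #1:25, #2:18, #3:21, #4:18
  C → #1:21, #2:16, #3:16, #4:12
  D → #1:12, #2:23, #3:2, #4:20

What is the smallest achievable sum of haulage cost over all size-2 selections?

Open {C, D}.
  #1→D 12, #2→C 16, #3→D 2, #4→C 12  ⇒ total 42.
Compare {A, C}: total 44.
Compare {B, D}: total 50.
No size-2 selection does better; minimum is 42.

42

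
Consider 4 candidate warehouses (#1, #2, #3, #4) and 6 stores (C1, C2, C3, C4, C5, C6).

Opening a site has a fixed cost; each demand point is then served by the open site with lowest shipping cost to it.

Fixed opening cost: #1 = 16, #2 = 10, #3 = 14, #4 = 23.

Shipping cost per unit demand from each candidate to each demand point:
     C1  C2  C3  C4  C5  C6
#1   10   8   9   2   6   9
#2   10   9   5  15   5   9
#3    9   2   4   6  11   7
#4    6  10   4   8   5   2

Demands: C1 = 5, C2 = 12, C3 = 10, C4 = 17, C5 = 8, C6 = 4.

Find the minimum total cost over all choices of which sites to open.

Open {#1, #3, #4}: assign each demand point to its cheapest open site.
  C1→#4 5×6=30, C2→#3 12×2=24, C3→#3 10×4=40, C4→#1 17×2=34, C5→#4 8×5=40, C6→#4 4×2=8
  shipping cost 176, fixed 53 → total 229.
Compare {#1, #2, #3, #4}: shipping cost 176 + fixed 63 = 239.
Compare {#1, #3}: shipping cost 219 + fixed 30 = 249.
Compare {#1, #2, #3}: shipping cost 211 + fixed 40 = 251.
All other subsets cost ≥ 239. Minimum total cost: 229.

229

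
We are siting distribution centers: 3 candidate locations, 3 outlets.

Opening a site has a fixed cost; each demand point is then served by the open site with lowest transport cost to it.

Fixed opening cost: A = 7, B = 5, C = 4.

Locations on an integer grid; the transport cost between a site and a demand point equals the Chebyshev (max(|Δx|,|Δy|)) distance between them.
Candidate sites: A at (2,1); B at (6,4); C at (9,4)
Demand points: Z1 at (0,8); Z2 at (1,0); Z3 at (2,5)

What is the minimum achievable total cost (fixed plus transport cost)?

Open {A}: assign each demand point to its cheapest open site.
  Z1→A 7, Z2→A 1, Z3→A 4
  transport cost 12, fixed 7 → total 19.
Compare {B}: transport cost 15 + fixed 5 = 20.
Compare {A, B}: transport cost 11 + fixed 12 = 23.
Compare {A, C}: transport cost 12 + fixed 11 = 23.
All other subsets cost ≥ 20. Minimum total cost: 19.

19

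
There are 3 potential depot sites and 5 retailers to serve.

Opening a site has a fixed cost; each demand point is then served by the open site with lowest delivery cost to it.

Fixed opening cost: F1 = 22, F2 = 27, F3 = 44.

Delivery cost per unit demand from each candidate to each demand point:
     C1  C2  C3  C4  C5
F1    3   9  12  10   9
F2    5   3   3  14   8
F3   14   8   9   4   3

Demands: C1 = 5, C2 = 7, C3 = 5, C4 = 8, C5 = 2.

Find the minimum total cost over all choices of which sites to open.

170

Open {F2, F3}: assign each demand point to its cheapest open site.
  C1→F2 5×5=25, C2→F2 7×3=21, C3→F2 5×3=15, C4→F3 8×4=32, C5→F3 2×3=6
  delivery cost 99, fixed 71 → total 170.
Compare {F1, F2, F3}: delivery cost 89 + fixed 93 = 182.
Compare {F1, F2}: delivery cost 147 + fixed 49 = 196.
Compare {F2}: delivery cost 189 + fixed 27 = 216.
All other subsets cost ≥ 182. Minimum total cost: 170.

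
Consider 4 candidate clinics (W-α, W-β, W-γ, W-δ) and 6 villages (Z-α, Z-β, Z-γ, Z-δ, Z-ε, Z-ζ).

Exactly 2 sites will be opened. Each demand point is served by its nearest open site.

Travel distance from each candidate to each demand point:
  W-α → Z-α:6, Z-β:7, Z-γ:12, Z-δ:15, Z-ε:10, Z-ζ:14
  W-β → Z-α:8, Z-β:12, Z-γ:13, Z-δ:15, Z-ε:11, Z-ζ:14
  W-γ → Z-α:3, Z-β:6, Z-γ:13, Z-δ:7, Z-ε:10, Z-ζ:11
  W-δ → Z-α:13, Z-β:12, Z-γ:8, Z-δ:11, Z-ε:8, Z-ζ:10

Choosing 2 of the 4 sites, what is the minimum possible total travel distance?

Open {W-γ, W-δ}.
  Z-α→W-γ 3, Z-β→W-γ 6, Z-γ→W-δ 8, Z-δ→W-γ 7, Z-ε→W-δ 8, Z-ζ→W-δ 10  ⇒ total 42.
Compare {W-α, W-γ}: total 49.
Compare {W-α, W-δ}: total 50.
No size-2 selection does better; minimum is 42.

42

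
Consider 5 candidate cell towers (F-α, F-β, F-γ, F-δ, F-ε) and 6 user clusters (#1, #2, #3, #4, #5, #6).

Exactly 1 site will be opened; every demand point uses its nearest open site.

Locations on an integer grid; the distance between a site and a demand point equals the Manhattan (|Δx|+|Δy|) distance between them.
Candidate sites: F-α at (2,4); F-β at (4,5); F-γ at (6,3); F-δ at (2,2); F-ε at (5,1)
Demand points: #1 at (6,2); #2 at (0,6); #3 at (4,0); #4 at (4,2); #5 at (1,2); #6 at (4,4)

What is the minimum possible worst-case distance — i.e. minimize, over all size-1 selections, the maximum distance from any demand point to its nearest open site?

6

Open {F-α}.
  Farthest demand point is #1 at distance 6 (to F-α); all others are ≤ 6.
With {F-β} the worst case is 6.
With {F-δ} the worst case is 6.
No size-1 selection achieves below 6.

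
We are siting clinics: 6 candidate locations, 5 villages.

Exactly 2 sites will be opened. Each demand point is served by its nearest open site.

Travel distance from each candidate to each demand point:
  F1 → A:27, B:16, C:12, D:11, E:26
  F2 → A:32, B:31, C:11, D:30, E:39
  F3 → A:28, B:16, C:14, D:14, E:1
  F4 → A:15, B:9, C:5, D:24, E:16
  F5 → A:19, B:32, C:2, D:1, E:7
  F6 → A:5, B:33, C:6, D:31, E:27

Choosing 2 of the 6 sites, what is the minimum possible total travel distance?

34

Open {F4, F5}.
  A→F4 15, B→F4 9, C→F5 2, D→F5 1, E→F5 7  ⇒ total 34.
Compare {F3, F5}: total 39.
Compare {F3, F6}: total 42.
No size-2 selection does better; minimum is 34.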